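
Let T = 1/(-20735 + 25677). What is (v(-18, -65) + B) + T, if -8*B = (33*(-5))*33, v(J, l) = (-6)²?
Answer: 14166247/19768 ≈ 716.63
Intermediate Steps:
v(J, l) = 36
T = 1/4942 ≈ 0.00020235
B = 5445/8 (B = -33*(-5)*33/8 = -(-165)*33/8 = -⅛*(-5445) = 5445/8 ≈ 680.63)
(v(-18, -65) + B) + T = (36 + 5445/8) + 1/4942 = 5733/8 + 1/4942 = 14166247/19768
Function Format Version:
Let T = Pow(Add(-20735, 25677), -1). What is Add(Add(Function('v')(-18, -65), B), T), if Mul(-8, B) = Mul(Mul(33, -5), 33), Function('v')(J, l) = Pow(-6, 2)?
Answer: Rational(14166247, 19768) ≈ 716.63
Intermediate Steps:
Function('v')(J, l) = 36
T = Rational(1, 4942) (T = Pow(4942, -1) = Rational(1, 4942) ≈ 0.00020235)
B = Rational(5445, 8) (B = Mul(Rational(-1, 8), Mul(Mul(33, -5), 33)) = Mul(Rational(-1, 8), Mul(-165, 33)) = Mul(Rational(-1, 8), -5445) = Rational(5445, 8) ≈ 680.63)
Add(Add(Function('v')(-18, -65), B), T) = Add(Add(36, Rational(5445, 8)), Rational(1, 4942)) = Add(Rational(5733, 8), Rational(1, 4942)) = Rational(14166247, 19768)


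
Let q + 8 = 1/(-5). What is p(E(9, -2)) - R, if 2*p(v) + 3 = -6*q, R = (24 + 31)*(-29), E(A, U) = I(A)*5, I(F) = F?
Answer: 16181/10 ≈ 1618.1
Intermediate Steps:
E(A, U) = 5*A (E(A, U) = A*5 = 5*A)
R = -1595 (R = 55*(-29) = -1595)
q = -41/5 (q = -8 + 1/(-5) = -8 - ⅕ = -41/5 ≈ -8.2000)
p(v) = 231/10 (p(v) = -3/2 + (-6*(-41/5))/2 = -3/2 + (½)*(246/5) = -3/2 + 123/5 = 231/10)
p(E(9, -2)) - R = 231/10 - 1*(-1595) = 231/10 + 1595 = 16181/10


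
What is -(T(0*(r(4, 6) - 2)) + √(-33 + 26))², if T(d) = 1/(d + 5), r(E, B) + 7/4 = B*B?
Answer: 174/25 - 2*I*√7/5 ≈ 6.96 - 1.0583*I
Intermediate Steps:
r(E, B) = -7/4 + B² (r(E, B) = -7/4 + B*B = -7/4 + B²)
T(d) = 1/(5 + d)
-(T(0*(r(4, 6) - 2)) + √(-33 + 26))² = -(1/(5 + 0*((-7/4 + 6²) - 2)) + √(-33 + 26))² = -(1/(5 + 0*((-7/4 + 36) - 2)) + √(-7))² = -(1/(5 + 0*(137/4 - 2)) + I*√7)² = -(1/(5 + 0*(129/4)) + I*√7)² = -(1/(5 + 0) + I*√7)² = -(1/5 + I*√7)² = -(⅕ + I*√7)²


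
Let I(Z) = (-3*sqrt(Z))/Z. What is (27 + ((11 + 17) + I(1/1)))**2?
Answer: 2704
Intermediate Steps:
I(Z) = -3/sqrt(Z)
(27 + ((11 + 17) + I(1/1)))**2 = (27 + ((11 + 17) - 3/sqrt(1/1)))**2 = (27 + (28 - 3/sqrt(1)))**2 = (27 + (28 - 3*1))**2 = (27 + (28 - 3))**2 = (27 + 25)**2 = 52**2 = 2704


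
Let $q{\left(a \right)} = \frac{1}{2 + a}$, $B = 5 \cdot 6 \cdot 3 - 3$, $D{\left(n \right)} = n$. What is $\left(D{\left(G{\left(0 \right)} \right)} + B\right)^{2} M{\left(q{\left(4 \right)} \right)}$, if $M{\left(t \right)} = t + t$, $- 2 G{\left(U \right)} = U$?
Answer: $2523$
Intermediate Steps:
$G{\left(U \right)} = - \frac{U}{2}$
$B = 87$ ($B = 5 \cdot 18 - 3 = 90 - 3 = 87$)
$M{\left(t \right)} = 2 t$
$\left(D{\left(G{\left(0 \right)} \right)} + B\right)^{2} M{\left(q{\left(4 \right)} \right)} = \left(\left(- \frac{1}{2}\right) 0 + 87\right)^{2} \frac{2}{2 + 4} = \left(0 + 87\right)^{2} \cdot \frac{2}{6} = 87^{2} \cdot 2 \cdot \frac{1}{6} = 7569 \cdot \frac{1}{3} = 2523$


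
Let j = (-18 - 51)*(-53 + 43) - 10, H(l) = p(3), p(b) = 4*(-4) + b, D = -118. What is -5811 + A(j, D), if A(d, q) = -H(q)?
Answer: -5798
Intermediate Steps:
p(b) = -16 + b
H(l) = -13 (H(l) = -16 + 3 = -13)
j = 680 (j = -69*(-10) - 10 = 690 - 10 = 680)
A(d, q) = 13 (A(d, q) = -1*(-13) = 13)
-5811 + A(j, D) = -5811 + 13 = -5798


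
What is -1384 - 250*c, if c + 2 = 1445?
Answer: -362134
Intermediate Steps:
c = 1443 (c = -2 + 1445 = 1443)
-1384 - 250*c = -1384 - 250*1443 = -1384 - 360750 = -362134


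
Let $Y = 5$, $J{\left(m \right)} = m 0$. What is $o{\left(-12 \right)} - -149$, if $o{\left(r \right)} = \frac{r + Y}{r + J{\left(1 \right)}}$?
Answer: $\frac{1795}{12} \approx 149.58$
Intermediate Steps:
$J{\left(m \right)} = 0$
$o{\left(r \right)} = \frac{5 + r}{r}$ ($o{\left(r \right)} = \frac{r + 5}{r + 0} = \frac{5 + r}{r}$)
$o{\left(-12 \right)} - -149 = \frac{5 - 12}{-12} - -149 = \left(- \frac{1}{12}\right) \left(-7\right) + 149 = \frac{7}{12} + 149 = \frac{1795}{12}$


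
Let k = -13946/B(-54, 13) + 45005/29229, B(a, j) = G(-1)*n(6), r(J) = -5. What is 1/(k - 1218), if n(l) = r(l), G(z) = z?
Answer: -146145/585407219 ≈ -0.00024965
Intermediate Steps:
n(l) = -5
B(a, j) = 5 (B(a, j) = -1*(-5) = 5)
k = -407402609/146145 (k = -13946/5 + 45005/29229 = -407402609/146145 ≈ -2787.7)
1/(k - 1218) = 1/(-407402609/146145 - 1218) = 1/(-585407219/146145) = -146145/585407219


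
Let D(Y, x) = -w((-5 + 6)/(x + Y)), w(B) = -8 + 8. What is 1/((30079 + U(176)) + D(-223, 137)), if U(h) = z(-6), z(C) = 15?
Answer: 1/30094 ≈ 3.3229e-5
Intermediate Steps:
U(h) = 15
w(B) = 0
D(Y, x) = 0 (D(Y, x) = -1*0 = 0)
1/((30079 + U(176)) + D(-223, 137)) = 1/((30079 + 15) + 0) = 1/(30094 + 0) = 1/30094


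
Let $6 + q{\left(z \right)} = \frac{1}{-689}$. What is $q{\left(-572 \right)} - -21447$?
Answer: $\frac{14772848}{689} \approx 21441.0$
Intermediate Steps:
$q{\left(z \right)} = - \frac{4135}{689}$ ($q{\left(z \right)} = -6 + \frac{1}{-689} = -6 - \frac{1}{689} = - \frac{4135}{689}$)
$q{\left(-572 \right)} - -21447 = - \frac{4135}{689} - -21447 = - \frac{4135}{689} + 21447 = \frac{14772848}{689}$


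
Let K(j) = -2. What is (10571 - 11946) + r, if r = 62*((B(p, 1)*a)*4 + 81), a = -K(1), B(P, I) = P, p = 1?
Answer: 4143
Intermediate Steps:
a = 2 (a = -1*(-2) = 2)
r = 5518 (r = 62*((1*2)*4 + 81) = 62*(2*4 + 81) = 62*(8 + 81) = 62*89 = 5518)
(10571 - 11946) + r = (10571 - 11946) + 5518 = -1375 + 5518 = 4143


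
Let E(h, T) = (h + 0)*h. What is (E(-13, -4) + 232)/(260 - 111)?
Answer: 401/149 ≈ 2.6913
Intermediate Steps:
E(h, T) = h² (E(h, T) = h*h = h²)
(E(-13, -4) + 232)/(260 - 111) = ((-13)² + 232)/(260 - 111) = (169 + 232)/149 = 401*(1/149) = 401/149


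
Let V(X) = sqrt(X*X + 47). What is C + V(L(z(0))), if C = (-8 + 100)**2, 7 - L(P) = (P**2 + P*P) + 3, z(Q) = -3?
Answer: 8464 + 9*sqrt(3) ≈ 8479.6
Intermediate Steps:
L(P) = 4 - 2*P**2 (L(P) = 7 - ((P**2 + P*P) + 3) = 7 - ((P**2 + P**2) + 3) = 7 - (2*P**2 + 3) = 7 - (3 + 2*P**2) = 7 + (-3 - 2*P**2) = 4 - 2*P**2)
C = 8464 (C = 92**2 = 8464)
V(X) = sqrt(47 + X**2) (V(X) = sqrt(X**2 + 47) = sqrt(47 + X**2))
C + V(L(z(0))) = 8464 + sqrt(47 + (4 - 2*(-3)**2)**2) = 8464 + sqrt(47 + (4 - 2*9)**2) = 8464 + sqrt(47 + (4 - 18)**2) = 8464 + sqrt(47 + (-14)**2) = 8464 + sqrt(47 + 196) = 8464 + sqrt(243) = 8464 + 9*sqrt(3)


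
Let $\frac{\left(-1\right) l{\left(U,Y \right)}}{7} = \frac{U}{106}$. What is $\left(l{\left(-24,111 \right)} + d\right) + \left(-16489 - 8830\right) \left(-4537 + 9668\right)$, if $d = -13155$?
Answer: $- \frac{6886021948}{53} \approx -1.2992 \cdot 10^{8}$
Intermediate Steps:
$l{\left(U,Y \right)} = - \frac{7 U}{106}$ ($l{\left(U,Y \right)} = - 7 \frac{U}{106} = - \frac{7 U}{106}$)
$\left(l{\left(-24,111 \right)} + d\right) + \left(-16489 - 8830\right) \left(-4537 + 9668\right) = \left(\left(- \frac{7}{106}\right) \left(-24\right) - 13155\right) + \left(-16489 - 8830\right) \left(-4537 + 9668\right) = \left(\frac{84}{53} - 13155\right) - 129911789 = - \frac{697131}{53} - 129911789 = - \frac{6886021948}{53}$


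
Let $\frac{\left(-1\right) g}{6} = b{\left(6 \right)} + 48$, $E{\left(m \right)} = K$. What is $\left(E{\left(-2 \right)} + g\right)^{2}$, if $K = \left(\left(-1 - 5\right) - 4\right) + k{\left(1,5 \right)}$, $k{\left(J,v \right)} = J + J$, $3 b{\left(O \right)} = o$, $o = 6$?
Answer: $94864$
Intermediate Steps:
$b{\left(O \right)} = 2$ ($b{\left(O \right)} = \frac{1}{3} \cdot 6 = 2$)
$k{\left(J,v \right)} = 2 J$
$K = -8$ ($K = \left(\left(-1 - 5\right) - 4\right) + 2 \cdot 1 = \left(\left(-1 - 5\right) - 4\right) + 2 = \left(-6 - 4\right) + 2 = -10 + 2 = -8$)
$E{\left(m \right)} = -8$
$g = -300$ ($g = - 6 \left(2 + 48\right) = \left(-6\right) 50 = -300$)
$\left(E{\left(-2 \right)} + g\right)^{2} = \left(-8 - 300\right)^{2} = \left(-308\right)^{2} = 94864$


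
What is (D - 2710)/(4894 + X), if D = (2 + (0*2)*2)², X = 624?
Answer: -1353/2759 ≈ -0.49040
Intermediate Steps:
D = 4 (D = (2 + 0*2)² = (2 + 0)² = 2² = 4)
(D - 2710)/(4894 + X) = (4 - 2710)/(4894 + 624) = -2706/5518 = -2706*1/5518 = -1353/2759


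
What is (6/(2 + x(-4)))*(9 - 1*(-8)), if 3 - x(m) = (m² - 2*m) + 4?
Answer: -102/23 ≈ -4.4348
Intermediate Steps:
x(m) = -1 - m² + 2*m (x(m) = 3 - ((m² - 2*m) + 4) = 3 - (4 + m² - 2*m) = 3 + (-4 - m² + 2*m) = -1 - m² + 2*m)
(6/(2 + x(-4)))*(9 - 1*(-8)) = (6/(2 + (-1 - 1*(-4)² + 2*(-4))))*(9 - 1*(-8)) = (6/(2 + (-1 - 1*16 - 8)))*(9 + 8) = (6/(2 + (-1 - 16 - 8)))*17 = (6/(2 - 25))*17 = (6/(-23))*17 = -1/23*6*17 = -6/23*17 = -102/23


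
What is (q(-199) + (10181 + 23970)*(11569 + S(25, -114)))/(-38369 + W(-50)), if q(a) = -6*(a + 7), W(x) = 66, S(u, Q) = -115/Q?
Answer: -45044651459/4366542 ≈ -10316.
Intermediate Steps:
q(a) = -42 - 6*a (q(a) = -6*(7 + a) = -42 - 6*a)
(q(-199) + (10181 + 23970)*(11569 + S(25, -114)))/(-38369 + W(-50)) = ((-42 - 6*(-199)) + (10181 + 23970)*(11569 - 115/(-114)))/(-38369 + 66) = ((-42 + 1194) + 34151*(11569 - 115*(-1/114)))/(-38303) = (1152 + 34151*(11569 + 115/114))*(-1/38303) = (1152 + 34151*(1318981/114))*(-1/38303) = (1152 + 45044520131/114)*(-1/38303) = (45044651459/114)*(-1/38303) = -45044651459/4366542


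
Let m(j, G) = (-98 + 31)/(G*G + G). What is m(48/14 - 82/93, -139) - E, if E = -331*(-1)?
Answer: -6349309/19182 ≈ -331.00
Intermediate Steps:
m(j, G) = -67/(G + G**2) (m(j, G) = -67/(G**2 + G) = -67/(G + G**2))
E = 331
m(48/14 - 82/93, -139) - E = -67/(-139*(1 - 139)) - 1*331 = -67*(-1/139)/(-138) - 331 = -67*(-1/139)*(-1/138) - 331 = -67/19182 - 331 = -6349309/19182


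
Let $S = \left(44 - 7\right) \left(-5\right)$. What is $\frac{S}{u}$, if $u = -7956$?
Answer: $\frac{185}{7956} \approx 0.023253$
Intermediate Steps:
$S = -185$ ($S = 37 \left(-5\right) = -185$)
$\frac{S}{u} = - \frac{185}{-7956} = \left(-185\right) \left(- \frac{1}{7956}\right) = \frac{185}{7956}$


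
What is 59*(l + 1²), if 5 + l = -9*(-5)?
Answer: 2419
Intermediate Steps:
l = 40 (l = -5 - 9*(-5) = -5 + 45 = 40)
59*(l + 1²) = 59*(40 + 1²) = 59*(40 + 1) = 59*41 = 2419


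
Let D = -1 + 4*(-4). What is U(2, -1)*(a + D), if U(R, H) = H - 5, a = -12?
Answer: 174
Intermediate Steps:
U(R, H) = -5 + H
D = -17 (D = -1 - 16 = -17)
U(2, -1)*(a + D) = (-5 - 1)*(-12 - 17) = -6*(-29) = 174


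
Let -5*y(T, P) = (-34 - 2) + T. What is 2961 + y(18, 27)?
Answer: 14823/5 ≈ 2964.6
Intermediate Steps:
y(T, P) = 36/5 - T/5 (y(T, P) = -((-34 - 2) + T)/5 = -(-36 + T)/5 = 36/5 - T/5)
2961 + y(18, 27) = 2961 + (36/5 - ⅕*18) = 2961 + (36/5 - 18/5) = 2961 + 18/5 = 14823/5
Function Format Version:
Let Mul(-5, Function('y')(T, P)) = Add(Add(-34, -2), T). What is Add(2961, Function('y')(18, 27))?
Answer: Rational(14823, 5) ≈ 2964.6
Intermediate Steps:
Function('y')(T, P) = Add(Rational(36, 5), Mul(Rational(-1, 5), T)) (Function('y')(T, P) = Mul(Rational(-1, 5), Add(Add(-34, -2), T)) = Mul(Rational(-1, 5), Add(-36, T)) = Add(Rational(36, 5), Mul(Rational(-1, 5), T)))
Add(2961, Function('y')(18, 27)) = Add(2961, Add(Rational(36, 5), Mul(Rational(-1, 5), 18))) = Add(2961, Add(Rational(36, 5), Rational(-18, 5))) = Add(2961, Rational(18, 5)) = Rational(14823, 5)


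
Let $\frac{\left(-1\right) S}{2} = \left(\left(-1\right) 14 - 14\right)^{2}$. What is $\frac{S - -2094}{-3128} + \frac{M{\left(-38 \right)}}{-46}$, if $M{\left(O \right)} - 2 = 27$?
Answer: $- \frac{1249}{1564} \approx -0.79859$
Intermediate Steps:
$S = -1568$ ($S = - 2 \left(\left(-1\right) 14 - 14\right)^{2} = - 2 \left(-14 - 14\right)^{2} = - 2 \left(-28\right)^{2} = \left(-2\right) 784 = -1568$)
$M{\left(O \right)} = 29$ ($M{\left(O \right)} = 2 + 27 = 29$)
$\frac{S - -2094}{-3128} + \frac{M{\left(-38 \right)}}{-46} = \frac{-1568 - -2094}{-3128} + \frac{29}{-46} = \left(-1568 + 2094\right) \left(- \frac{1}{3128}\right) + 29 \left(- \frac{1}{46}\right) = 526 \left(- \frac{1}{3128}\right) - \frac{29}{46} = - \frac{263}{1564} - \frac{29}{46} = - \frac{1249}{1564}$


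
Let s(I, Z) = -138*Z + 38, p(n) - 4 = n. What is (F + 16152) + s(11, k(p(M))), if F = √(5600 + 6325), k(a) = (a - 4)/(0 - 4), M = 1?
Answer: 32449/2 + 15*√53 ≈ 16334.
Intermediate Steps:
p(n) = 4 + n
k(a) = 1 - a/4 (k(a) = (-4 + a)/(-4) = (-4 + a)*(-¼) = 1 - a/4)
s(I, Z) = 38 - 138*Z
F = 15*√53 (F = √11925 = 15*√53 ≈ 109.20)
(F + 16152) + s(11, k(p(M))) = (15*√53 + 16152) + (38 - 138*(1 - (4 + 1)/4)) = (16152 + 15*√53) + (38 - 138*(1 - ¼*5)) = (16152 + 15*√53) + (38 - 138*(1 - 5/4)) = (16152 + 15*√53) + (38 - 138*(-¼)) = (16152 + 15*√53) + (38 + 69/2) = (16152 + 15*√53) + 145/2 = 32449/2 + 15*√53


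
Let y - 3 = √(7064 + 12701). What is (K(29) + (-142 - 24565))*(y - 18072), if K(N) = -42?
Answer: 447189681 - 24749*√19765 ≈ 4.4371e+8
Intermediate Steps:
y = 3 + √19765 (y = 3 + √(7064 + 12701) = 3 + √19765 ≈ 143.59)
(K(29) + (-142 - 24565))*(y - 18072) = (-42 + (-142 - 24565))*((3 + √19765) - 18072) = (-42 - 24707)*(-18069 + √19765) = -24749*(-18069 + √19765) = 447189681 - 24749*√19765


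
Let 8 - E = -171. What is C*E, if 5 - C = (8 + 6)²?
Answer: -34189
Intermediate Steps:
E = 179 (E = 8 - 1*(-171) = 8 + 171 = 179)
C = -191 (C = 5 - (8 + 6)² = 5 - 1*14² = 5 - 1*196 = 5 - 196 = -191)
C*E = -191*179 = -34189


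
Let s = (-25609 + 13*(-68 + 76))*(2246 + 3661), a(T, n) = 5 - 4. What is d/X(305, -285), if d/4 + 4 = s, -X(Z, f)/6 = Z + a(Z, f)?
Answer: 150658039/459 ≈ 3.2823e+5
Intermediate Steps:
a(T, n) = 1
X(Z, f) = -6 - 6*Z (X(Z, f) = -6*(Z + 1) = -6*(1 + Z) = -6 - 6*Z)
s = -150658035 (s = (-25609 + 13*8)*5907 = (-25609 + 104)*5907 = -25505*5907 = -150658035)
d = -602632156 (d = -16 + 4*(-150658035) = -16 - 602632140 = -602632156)
d/X(305, -285) = -602632156/(-6 - 6*305) = -602632156/(-6 - 1830) = -602632156/(-1836) = -602632156*(-1/1836) = 150658039/459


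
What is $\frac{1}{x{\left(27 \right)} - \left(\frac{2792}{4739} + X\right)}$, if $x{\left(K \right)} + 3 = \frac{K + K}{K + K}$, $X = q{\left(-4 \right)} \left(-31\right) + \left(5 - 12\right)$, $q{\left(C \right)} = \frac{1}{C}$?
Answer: $- \frac{18956}{63297} \approx -0.29948$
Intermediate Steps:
$X = \frac{3}{4}$ ($X = \frac{1}{-4} \left(-31\right) + \left(5 - 12\right) = \left(- \frac{1}{4}\right) \left(-31\right) - 7 = \frac{31}{4} - 7 = \frac{3}{4} \approx 0.75$)
$x{\left(K \right)} = -2$ ($x{\left(K \right)} = -3 + \frac{K + K}{K + K} = -3 + \frac{2 K}{2 K} = -3 + 2 K \frac{1}{2 K} = -3 + 1 = -2$)
$\frac{1}{x{\left(27 \right)} - \left(\frac{2792}{4739} + X\right)} = \frac{1}{-2 - \left(\frac{3}{4} + \frac{2792}{4739}\right)} = \frac{1}{-2 - \frac{25385}{18956}} = \frac{1}{- \frac{63297}{18956}} = - \frac{18956}{63297}$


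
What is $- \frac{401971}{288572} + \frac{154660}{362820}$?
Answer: $- \frac{5060628635}{5234984652} \approx -0.96669$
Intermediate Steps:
$- \frac{401971}{288572} + \frac{154660}{362820} = \left(-401971\right) \frac{1}{288572} + 154660 \cdot \frac{1}{362820} = - \frac{401971}{288572} + \frac{7733}{18141} = - \frac{5060628635}{5234984652}$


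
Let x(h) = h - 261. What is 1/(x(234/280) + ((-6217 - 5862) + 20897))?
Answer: 140/1198097 ≈ 0.00011685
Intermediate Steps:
x(h) = -261 + h
1/(x(234/280) + ((-6217 - 5862) + 20897)) = 1/((-261 + 234/280) + ((-6217 - 5862) + 20897)) = 1/((-261 + 234*(1/280)) + (-12079 + 20897)) = 1/((-261 + 117/140) + 8818) = 1/(-36423/140 + 8818) = 1/(1198097/140) = 140/1198097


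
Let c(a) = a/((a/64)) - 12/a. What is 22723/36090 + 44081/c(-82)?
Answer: 3264298819/4745835 ≈ 687.82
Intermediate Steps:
c(a) = 64 - 12/a (c(a) = a/((a*(1/64))) - 12/a = a/((a/64)) - 12/a = a*(64/a) - 12/a = 64 - 12/a)
22723/36090 + 44081/c(-82) = 22723/36090 + 44081/(64 - 12/(-82)) = 22723*(1/36090) + 44081/(64 - 12*(-1/82)) = 22723/36090 + 44081/(64 + 6/41) = 22723/36090 + 44081/(2630/41) = 22723/36090 + 44081*(41/2630) = 22723/36090 + 1807321/2630 = 3264298819/4745835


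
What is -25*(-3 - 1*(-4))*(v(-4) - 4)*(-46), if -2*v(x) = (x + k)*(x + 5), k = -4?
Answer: 0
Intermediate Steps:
v(x) = -(-4 + x)*(5 + x)/2 (v(x) = -(x - 4)*(x + 5)/2 = -(-4 + x)*(5 + x)/2)
-25*(-3 - 1*(-4))*(v(-4) - 4)*(-46) = -25*(-3 - 1*(-4))*((10 - 1/2*(-4) - 1/2*(-4)**2) - 4)*(-46) = -25*(-3 + 4)*((10 + 2 - 1/2*16) - 4)*(-46) = -25*((10 + 2 - 8) - 4)*(-46) = -25*(4 - 4)*(-46) = -25*0*(-46) = 0*(-46) = 0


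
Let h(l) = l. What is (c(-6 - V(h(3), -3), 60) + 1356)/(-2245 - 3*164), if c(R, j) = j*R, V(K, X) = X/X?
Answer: -936/2737 ≈ -0.34198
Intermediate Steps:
V(K, X) = 1
c(R, j) = R*j
(c(-6 - V(h(3), -3), 60) + 1356)/(-2245 - 3*164) = ((-6 - 1*1)*60 + 1356)/(-2245 - 3*164) = ((-6 - 1)*60 + 1356)/(-2245 - 492) = (-7*60 + 1356)/(-2737) = (-420 + 1356)*(-1/2737) = 936*(-1/2737) = -936/2737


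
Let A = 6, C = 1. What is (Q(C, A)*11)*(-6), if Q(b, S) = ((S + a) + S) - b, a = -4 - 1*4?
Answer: -198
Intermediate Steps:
a = -8 (a = -4 - 4 = -8)
Q(b, S) = -8 - b + 2*S (Q(b, S) = ((S - 8) + S) - b = ((-8 + S) + S) - b = (-8 + 2*S) - b = -8 - b + 2*S)
(Q(C, A)*11)*(-6) = ((-8 - 1*1 + 2*6)*11)*(-6) = ((-8 - 1 + 12)*11)*(-6) = (3*11)*(-6) = 33*(-6) = -198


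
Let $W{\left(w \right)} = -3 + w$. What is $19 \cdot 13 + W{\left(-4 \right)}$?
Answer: $240$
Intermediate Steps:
$19 \cdot 13 + W{\left(-4 \right)} = 19 \cdot 13 - 7 = 247 - 7 = 240$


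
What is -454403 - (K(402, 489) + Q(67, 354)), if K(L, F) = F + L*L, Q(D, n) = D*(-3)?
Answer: -616295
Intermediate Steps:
Q(D, n) = -3*D
K(L, F) = F + L**2
-454403 - (K(402, 489) + Q(67, 354)) = -454403 - ((489 + 402**2) - 3*67) = -454403 - ((489 + 161604) - 201) = -454403 - (162093 - 201) = -454403 - 1*161892 = -454403 - 161892 = -616295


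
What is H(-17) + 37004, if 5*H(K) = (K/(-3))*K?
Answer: 554771/15 ≈ 36985.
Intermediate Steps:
H(K) = -K²/15 (H(K) = ((K/(-3))*K)/5 = ((K*(-⅓))*K)/5 = ((-K/3)*K)/5 = (-K²/3)/5 = -K²/15)
H(-17) + 37004 = -1/15*(-17)² + 37004 = -1/15*289 + 37004 = -289/15 + 37004 = 554771/15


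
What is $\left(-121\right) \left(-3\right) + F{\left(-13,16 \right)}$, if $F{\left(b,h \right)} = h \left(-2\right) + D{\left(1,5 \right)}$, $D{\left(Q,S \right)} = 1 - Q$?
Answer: $331$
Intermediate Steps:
$F{\left(b,h \right)} = - 2 h$ ($F{\left(b,h \right)} = h \left(-2\right) + \left(1 - 1\right) = - 2 h + \left(1 - 1\right) = - 2 h + 0 = - 2 h$)
$\left(-121\right) \left(-3\right) + F{\left(-13,16 \right)} = \left(-121\right) \left(-3\right) - 32 = 363 - 32 = 331$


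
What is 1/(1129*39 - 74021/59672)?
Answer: 59672/2627343811 ≈ 2.2712e-5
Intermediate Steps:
1/(1129*39 - 74021/59672) = 1/(44031 - 74021*1/59672) = 1/(44031 - 74021/59672) = 1/(2627343811/59672) = 59672/2627343811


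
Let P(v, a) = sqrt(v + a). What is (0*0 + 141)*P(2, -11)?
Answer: 423*I ≈ 423.0*I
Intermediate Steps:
P(v, a) = sqrt(a + v)
(0*0 + 141)*P(2, -11) = (0*0 + 141)*sqrt(-11 + 2) = (0 + 141)*sqrt(-9) = 141*(3*I) = 423*I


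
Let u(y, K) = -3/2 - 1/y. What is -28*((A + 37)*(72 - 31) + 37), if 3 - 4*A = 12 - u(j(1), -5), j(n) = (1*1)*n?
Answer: -80423/2 ≈ -40212.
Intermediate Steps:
j(n) = n (j(n) = 1*n = n)
u(y, K) = -3/2 - 1/y (u(y, K) = -3*½ - 1/y = -3/2 - 1/y)
A = -23/8 (A = ¾ - (12 - (-3/2 - 1/1))/4 = ¾ - (12 - (-3/2 - 1*1))/4 = ¾ - (12 - (-3/2 - 1))/4 = ¾ - (12 - 1*(-5/2))/4 = ¾ - (12 + 5/2)/4 = ¾ - ¼*29/2 = ¾ - 29/8 = -23/8 ≈ -2.8750)
-28*((A + 37)*(72 - 31) + 37) = -28*((-23/8 + 37)*(72 - 31) + 37) = -28*((273/8)*41 + 37) = -28*(11193/8 + 37) = -28*11489/8 = -80423/2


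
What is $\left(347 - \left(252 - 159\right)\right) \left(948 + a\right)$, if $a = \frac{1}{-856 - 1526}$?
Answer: $\frac{286783145}{1191} \approx 2.4079 \cdot 10^{5}$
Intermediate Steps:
$a = - \frac{1}{2382}$ ($a = \frac{1}{-2382} = - \frac{1}{2382} \approx -0.00041982$)
$\left(347 - \left(252 - 159\right)\right) \left(948 + a\right) = \left(347 - \left(252 - 159\right)\right) \left(948 - \frac{1}{2382}\right) = \left(347 - \left(252 - 159\right)\right) \frac{2258135}{2382} = \left(347 - 93\right) \frac{2258135}{2382} = 254 \cdot \frac{2258135}{2382} = \frac{286783145}{1191}$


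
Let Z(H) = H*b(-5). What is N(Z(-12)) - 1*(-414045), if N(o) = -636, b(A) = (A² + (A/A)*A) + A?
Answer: 413409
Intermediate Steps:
b(A) = A² + 2*A (b(A) = (A² + 1*A) + A = (A² + A) + A = (A + A²) + A = A² + 2*A)
Z(H) = 15*H (Z(H) = H*(-5*(2 - 5)) = H*(-5*(-3)) = H*15 = 15*H)
N(Z(-12)) - 1*(-414045) = -636 - 1*(-414045) = -636 + 414045 = 413409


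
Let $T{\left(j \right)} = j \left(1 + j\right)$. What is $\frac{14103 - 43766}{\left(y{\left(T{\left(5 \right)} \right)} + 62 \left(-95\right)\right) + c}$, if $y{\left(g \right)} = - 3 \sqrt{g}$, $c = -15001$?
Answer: $\frac{619689733}{436433611} - \frac{88989 \sqrt{30}}{436433611} \approx 1.4188$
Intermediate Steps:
$\frac{14103 - 43766}{\left(y{\left(T{\left(5 \right)} \right)} + 62 \left(-95\right)\right) + c} = \frac{14103 - 43766}{\left(- 3 \sqrt{5 \left(1 + 5\right)} + 62 \left(-95\right)\right) - 15001} = - \frac{29663}{\left(- 3 \sqrt{5 \cdot 6} - 5890\right) - 15001} = - \frac{29663}{\left(- 3 \sqrt{30} - 5890\right) - 15001} = - \frac{29663}{\left(-5890 - 3 \sqrt{30}\right) - 15001} = - \frac{29663}{-20891 - 3 \sqrt{30}}$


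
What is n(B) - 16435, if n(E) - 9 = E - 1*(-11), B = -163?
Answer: -16578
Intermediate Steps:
n(E) = 20 + E (n(E) = 9 + (E - 1*(-11)) = 9 + (E + 11) = 9 + (11 + E) = 20 + E)
n(B) - 16435 = (20 - 163) - 16435 = -143 - 16435 = -16578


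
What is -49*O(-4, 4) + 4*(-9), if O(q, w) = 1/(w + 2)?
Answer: -265/6 ≈ -44.167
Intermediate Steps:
O(q, w) = 1/(2 + w)
-49*O(-4, 4) + 4*(-9) = -49/(2 + 4) + 4*(-9) = -49/6 - 36 = -265/6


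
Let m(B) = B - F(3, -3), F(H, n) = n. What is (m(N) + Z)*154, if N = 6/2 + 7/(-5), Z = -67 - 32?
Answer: -72688/5 ≈ -14538.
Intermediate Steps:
Z = -99
N = 8/5 (N = 6*(½) + 7*(-⅕) = 3 - 7/5 = 8/5 ≈ 1.6000)
m(B) = 3 + B (m(B) = B - 1*(-3) = B + 3 = 3 + B)
(m(N) + Z)*154 = ((3 + 8/5) - 99)*154 = (23/5 - 99)*154 = -472/5*154 = -72688/5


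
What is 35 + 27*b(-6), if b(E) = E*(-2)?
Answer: 359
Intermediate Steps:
b(E) = -2*E
35 + 27*b(-6) = 35 + 27*(-2*(-6)) = 35 + 27*12 = 35 + 324 = 359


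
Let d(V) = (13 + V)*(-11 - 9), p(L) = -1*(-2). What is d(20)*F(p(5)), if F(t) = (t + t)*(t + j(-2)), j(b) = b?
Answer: 0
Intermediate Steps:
p(L) = 2
d(V) = -260 - 20*V (d(V) = (13 + V)*(-20) = -260 - 20*V)
F(t) = 2*t*(-2 + t) (F(t) = (t + t)*(t - 2) = (2*t)*(-2 + t) = 2*t*(-2 + t))
d(20)*F(p(5)) = (-260 - 20*20)*(2*2*(-2 + 2)) = (-260 - 400)*(2*2*0) = -660*0 = 0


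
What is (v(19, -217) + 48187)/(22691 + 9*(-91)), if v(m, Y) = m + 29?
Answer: 48235/21872 ≈ 2.2053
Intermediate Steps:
v(m, Y) = 29 + m
(v(19, -217) + 48187)/(22691 + 9*(-91)) = ((29 + 19) + 48187)/(22691 + 9*(-91)) = (48 + 48187)/(22691 - 819) = 48235/21872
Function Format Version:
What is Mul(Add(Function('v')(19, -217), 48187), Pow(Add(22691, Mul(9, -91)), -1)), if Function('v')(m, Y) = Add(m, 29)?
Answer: Rational(48235, 21872) ≈ 2.2053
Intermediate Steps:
Function('v')(m, Y) = Add(29, m)
Mul(Add(Function('v')(19, -217), 48187), Pow(Add(22691, Mul(9, -91)), -1)) = Mul(Add(Add(29, 19), 48187), Pow(Add(22691, Mul(9, -91)), -1)) = Mul(Add(48, 48187), Pow(Add(22691, -819), -1)) = Mul(48235, Pow(21872, -1)) = Mul(48235, Rational(1, 21872)) = Rational(48235, 21872)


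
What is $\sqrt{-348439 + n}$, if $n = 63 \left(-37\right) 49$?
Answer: $7 i \sqrt{9442} \approx 680.19 i$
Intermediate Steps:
$n = -114219$ ($n = \left(-2331\right) 49 = -114219$)
$\sqrt{-348439 + n} = \sqrt{-348439 - 114219} = \sqrt{-462658} = 7 i \sqrt{9442}$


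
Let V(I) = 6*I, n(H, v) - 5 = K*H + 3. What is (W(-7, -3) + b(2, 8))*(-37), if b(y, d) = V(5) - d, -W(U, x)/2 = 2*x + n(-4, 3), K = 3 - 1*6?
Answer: 222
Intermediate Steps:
K = -3 (K = 3 - 6 = -3)
n(H, v) = 8 - 3*H (n(H, v) = 5 + (-3*H + 3) = 5 + (3 - 3*H) = 8 - 3*H)
W(U, x) = -40 - 4*x (W(U, x) = -2*(2*x + (8 - 3*(-4))) = -2*(2*x + (8 + 12)) = -2*(2*x + 20) = -2*(20 + 2*x) = -40 - 4*x)
b(y, d) = 30 - d (b(y, d) = 6*5 - d = 30 - d)
(W(-7, -3) + b(2, 8))*(-37) = ((-40 - 4*(-3)) + (30 - 1*8))*(-37) = ((-40 + 12) + (30 - 8))*(-37) = (-28 + 22)*(-37) = -6*(-37) = 222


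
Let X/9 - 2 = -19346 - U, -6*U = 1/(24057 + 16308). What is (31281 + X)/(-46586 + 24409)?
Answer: 3843151649/596783070 ≈ 6.4398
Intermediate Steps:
U = -1/242190 (U = -1/(6*(24057 + 16308)) = -⅙/40365 = -⅙*1/40365 = -1/242190 ≈ -4.1290e-6)
X = -4684923359/26910 (X = 18 + 9*(-19346 - 1*(-1/242190)) = 18 + 9*(-19346 + 1/242190) = 18 + 9*(-4685407739/242190) = 18 - 4685407739/26910 = -4684923359/26910 ≈ -1.7410e+5)
(31281 + X)/(-46586 + 24409) = (31281 - 4684923359/26910)/(-46586 + 24409) = -3843151649/26910/(-22177) = -3843151649/26910*(-1/22177) = 3843151649/596783070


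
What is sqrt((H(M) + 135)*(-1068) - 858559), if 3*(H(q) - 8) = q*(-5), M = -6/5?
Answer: I*sqrt(1013419) ≈ 1006.7*I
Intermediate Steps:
M = -6/5 (M = -6*1/5 = -6/5 ≈ -1.2000)
H(q) = 8 - 5*q/3 (H(q) = 8 + (q*(-5))/3 = 8 + (-5*q)/3 = 8 - 5*q/3)
sqrt((H(M) + 135)*(-1068) - 858559) = sqrt(((8 - 5/3*(-6/5)) + 135)*(-1068) - 858559) = sqrt(((8 + 2) + 135)*(-1068) - 858559) = sqrt((10 + 135)*(-1068) - 858559) = sqrt(145*(-1068) - 858559) = sqrt(-154860 - 858559) = sqrt(-1013419) = I*sqrt(1013419)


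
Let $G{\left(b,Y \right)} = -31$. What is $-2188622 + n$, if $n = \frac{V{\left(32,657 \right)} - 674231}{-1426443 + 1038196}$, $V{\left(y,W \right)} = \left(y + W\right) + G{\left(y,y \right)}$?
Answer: $- \frac{849725252061}{388247} \approx -2.1886 \cdot 10^{6}$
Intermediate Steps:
$V{\left(y,W \right)} = -31 + W + y$ ($V{\left(y,W \right)} = \left(y + W\right) - 31 = \left(W + y\right) - 31 = -31 + W + y$)
$n = \frac{673573}{388247}$ ($n = \frac{\left(-31 + 657 + 32\right) - 674231}{-1426443 + 1038196} = \frac{658 - 674231}{-388247} = \left(-673573\right) \left(- \frac{1}{388247}\right) = \frac{673573}{388247} \approx 1.7349$)
$-2188622 + n = -2188622 + \frac{673573}{388247} = - \frac{849725252061}{388247}$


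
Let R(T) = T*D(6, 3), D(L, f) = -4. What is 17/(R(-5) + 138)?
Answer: 17/158 ≈ 0.10759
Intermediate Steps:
R(T) = -4*T (R(T) = T*(-4) = -4*T)
17/(R(-5) + 138) = 17/(-4*(-5) + 138) = 17/(20 + 138) = 17/158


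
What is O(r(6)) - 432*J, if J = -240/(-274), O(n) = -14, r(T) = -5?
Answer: -53758/137 ≈ -392.39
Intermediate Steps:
J = 120/137 (J = -240*(-1/274) = 120/137 ≈ 0.87591)
O(r(6)) - 432*J = -14 - 432*120/137 = -14 - 51840/137 = -53758/137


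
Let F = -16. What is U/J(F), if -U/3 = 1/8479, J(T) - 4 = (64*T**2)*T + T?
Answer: 3/2222820724 ≈ 1.3496e-9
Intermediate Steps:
J(T) = 4 + T + 64*T**3 (J(T) = 4 + ((64*T**2)*T + T) = 4 + (64*T**3 + T) = 4 + (T + 64*T**3) = 4 + T + 64*T**3)
U = -3/8479 ≈ -0.00035382
U/J(F) = -3/(8479*(4 - 16 + 64*(-16)**3)) = -3/(8479*(4 - 16 + 64*(-4096))) = -3/(8479*(4 - 16 - 262144)) = -3/8479/(-262156) = -3/8479*(-1/262156) = 3/2222820724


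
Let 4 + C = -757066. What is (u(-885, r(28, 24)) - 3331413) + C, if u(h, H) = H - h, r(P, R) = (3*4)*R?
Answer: -4087310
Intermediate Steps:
C = -757070 (C = -4 - 757066 = -757070)
r(P, R) = 12*R
(u(-885, r(28, 24)) - 3331413) + C = ((12*24 - 1*(-885)) - 3331413) - 757070 = ((288 + 885) - 3331413) - 757070 = (1173 - 3331413) - 757070 = -3330240 - 757070 = -4087310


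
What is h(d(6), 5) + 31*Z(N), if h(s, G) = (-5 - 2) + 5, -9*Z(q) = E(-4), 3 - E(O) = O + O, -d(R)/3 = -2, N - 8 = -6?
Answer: -359/9 ≈ -39.889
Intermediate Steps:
N = 2 (N = 8 - 6 = 2)
d(R) = 6 (d(R) = -3*(-2) = 6)
E(O) = 3 - 2*O (E(O) = 3 - (O + O) = 3 - 2*O)
Z(q) = -11/9 (Z(q) = -(3 - 2*(-4))/9 = -(3 + 8)/9 = -⅑*11 = -11/9)
h(s, G) = -2 (h(s, G) = -7 + 5 = -2)
h(d(6), 5) + 31*Z(N) = -2 + 31*(-11/9) = -2 - 341/9 = -359/9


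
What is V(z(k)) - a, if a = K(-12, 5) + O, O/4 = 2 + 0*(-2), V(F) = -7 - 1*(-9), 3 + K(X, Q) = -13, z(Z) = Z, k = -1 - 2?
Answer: 10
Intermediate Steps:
k = -3
K(X, Q) = -16 (K(X, Q) = -3 - 13 = -16)
V(F) = 2 (V(F) = -7 + 9 = 2)
O = 8 (O = 4*(2 + 0*(-2)) = 4*(2 + 0) = 4*2 = 8)
a = -8 (a = -16 + 8 = -8)
V(z(k)) - a = 2 - 1*(-8) = 2 + 8 = 10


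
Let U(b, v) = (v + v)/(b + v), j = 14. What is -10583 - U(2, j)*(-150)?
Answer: -20641/2 ≈ -10321.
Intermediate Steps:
U(b, v) = 2*v/(b + v) (U(b, v) = (2*v)/(b + v) = 2*v/(b + v))
-10583 - U(2, j)*(-150) = -10583 - 2*14/(2 + 14)*(-150) = -10583 - 2*14/16*(-150) = -10583 - 2*14*(1/16)*(-150) = -10583 - 7*(-150)/4 = -10583 - 1*(-525/2) = -10583 + 525/2 = -20641/2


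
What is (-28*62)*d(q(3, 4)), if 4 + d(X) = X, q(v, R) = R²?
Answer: -20832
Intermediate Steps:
d(X) = -4 + X
(-28*62)*d(q(3, 4)) = (-28*62)*(-4 + 4²) = -1736*(-4 + 16) = -1736*12 = -20832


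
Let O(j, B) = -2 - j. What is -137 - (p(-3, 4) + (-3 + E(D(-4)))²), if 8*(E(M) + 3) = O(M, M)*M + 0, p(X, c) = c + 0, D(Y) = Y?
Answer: -190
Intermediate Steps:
p(X, c) = c
E(M) = -3 + M*(-2 - M)/8 (E(M) = -3 + ((-2 - M)*M + 0)/8 = -3 + (M*(-2 - M) + 0)/8 = -3 + (M*(-2 - M))/8 = -3 + M*(-2 - M)/8)
-137 - (p(-3, 4) + (-3 + E(D(-4)))²) = -137 - (4 + (-3 + (-3 - ⅛*(-4)*(2 - 4)))²) = -137 - (4 + (-3 + (-3 - ⅛*(-4)*(-2)))²) = -137 - (4 + (-3 + (-3 - 1))²) = -137 - (4 + (-3 - 4)²) = -137 - (4 + (-7)²) = -137 - (4 + 49) = -137 - 1*53 = -137 - 53 = -190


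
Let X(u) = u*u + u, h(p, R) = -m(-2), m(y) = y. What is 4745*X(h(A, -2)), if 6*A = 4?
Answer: 28470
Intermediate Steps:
A = 2/3 (A = (1/6)*4 = 2/3 ≈ 0.66667)
h(p, R) = 2 (h(p, R) = -1*(-2) = 2)
X(u) = u + u**2 (X(u) = u**2 + u = u + u**2)
4745*X(h(A, -2)) = 4745*(2*(1 + 2)) = 4745*(2*3) = 4745*6 = 28470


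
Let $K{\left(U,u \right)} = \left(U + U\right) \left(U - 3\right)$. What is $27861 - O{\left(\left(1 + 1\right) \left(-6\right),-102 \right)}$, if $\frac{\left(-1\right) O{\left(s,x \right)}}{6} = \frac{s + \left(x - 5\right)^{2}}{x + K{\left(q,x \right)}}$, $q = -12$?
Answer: $\frac{1209460}{43} \approx 28127.0$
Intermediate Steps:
$K{\left(U,u \right)} = 2 U \left(-3 + U\right)$
$O{\left(s,x \right)} = - \frac{6 \left(s + \left(-5 + x\right)^{2}\right)}{360 + x}$ ($O{\left(s,x \right)} = - 6 \frac{s + \left(x - 5\right)^{2}}{x + 2 \left(-12\right) \left(-3 - 12\right)} = - 6 \frac{s + \left(-5 + x\right)^{2}}{x + 2 \left(-12\right) \left(-15\right)} = - 6 \frac{s + \left(-5 + x\right)^{2}}{x + 360} = - 6 \frac{s + \left(-5 + x\right)^{2}}{360 + x} = - \frac{6 \left(s + \left(-5 + x\right)^{2}\right)}{360 + x}$)
$27861 - O{\left(\left(1 + 1\right) \left(-6\right),-102 \right)} = 27861 - \frac{6 \left(- \left(1 + 1\right) \left(-6\right) - \left(-5 - 102\right)^{2}\right)}{360 - 102} = 27861 - \frac{6 \left(- 2 \left(-6\right) - \left(-107\right)^{2}\right)}{258} = 27861 - 6 \cdot \frac{1}{258} \left(\left(-1\right) \left(-12\right) - 11449\right) = 27861 - 6 \cdot \frac{1}{258} \left(12 - 11449\right) = 27861 - 6 \cdot \frac{1}{258} \left(-11437\right) = 27861 - - \frac{11437}{43} = 27861 + \frac{11437}{43} = \frac{1209460}{43}$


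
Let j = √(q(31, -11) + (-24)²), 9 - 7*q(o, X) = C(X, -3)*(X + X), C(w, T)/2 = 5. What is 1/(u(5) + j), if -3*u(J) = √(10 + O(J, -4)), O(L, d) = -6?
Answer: 42/38321 + 9*√29827/38321 ≈ 0.041657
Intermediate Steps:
C(w, T) = 10 (C(w, T) = 2*5 = 10)
q(o, X) = 9/7 - 20*X/7 (q(o, X) = 9/7 - 10*(X + X)/7 = 9/7 - 10*2*X/7 = 9/7 - 20*X/7)
u(J) = -⅔ (u(J) = -√(10 - 6)/3 = -√4/3 = -⅓*2 = -⅔)
j = √29827/7 (j = √((9/7 - 20/7*(-11)) + (-24)²) = √((9/7 + 220/7) + 576) = √(229/7 + 576) = √(4261/7) = √29827/7 ≈ 24.672)
1/(u(5) + j) = 1/(-⅔ + √29827/7)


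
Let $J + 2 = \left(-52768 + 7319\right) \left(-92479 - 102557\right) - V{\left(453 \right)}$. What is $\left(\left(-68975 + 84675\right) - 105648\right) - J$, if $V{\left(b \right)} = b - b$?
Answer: $-8864281110$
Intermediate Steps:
$V{\left(b \right)} = 0$
$J = 8864191162$ ($J = -2 + \left(\left(-52768 + 7319\right) \left(-92479 - 102557\right) - 0\right) = -2 + \left(\left(-45449\right) \left(-195036\right) + 0\right) = -2 + \left(8864191164 + 0\right) = -2 + 8864191164 = 8864191162$)
$\left(\left(-68975 + 84675\right) - 105648\right) - J = \left(\left(-68975 + 84675\right) - 105648\right) - 8864191162 = \left(15700 - 105648\right) - 8864191162 = -89948 - 8864191162 = -8864281110$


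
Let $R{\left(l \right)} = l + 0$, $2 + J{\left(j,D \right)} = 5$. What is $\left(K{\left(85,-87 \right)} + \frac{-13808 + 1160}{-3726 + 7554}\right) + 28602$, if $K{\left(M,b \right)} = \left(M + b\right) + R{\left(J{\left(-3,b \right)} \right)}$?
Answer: $\frac{9123303}{319} \approx 28600.0$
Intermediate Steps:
$J{\left(j,D \right)} = 3$ ($J{\left(j,D \right)} = -2 + 5 = 3$)
$R{\left(l \right)} = l$
$K{\left(M,b \right)} = 3 + M + b$ ($K{\left(M,b \right)} = \left(M + b\right) + 3 = 3 + M + b$)
$\left(K{\left(85,-87 \right)} + \frac{-13808 + 1160}{-3726 + 7554}\right) + 28602 = \left(\left(3 + 85 - 87\right) + \frac{-13808 + 1160}{-3726 + 7554}\right) + 28602 = \left(1 - \frac{12648}{3828}\right) + 28602 = \left(1 - \frac{1054}{319}\right) + 28602 = - \frac{735}{319} + 28602 = \frac{9123303}{319}$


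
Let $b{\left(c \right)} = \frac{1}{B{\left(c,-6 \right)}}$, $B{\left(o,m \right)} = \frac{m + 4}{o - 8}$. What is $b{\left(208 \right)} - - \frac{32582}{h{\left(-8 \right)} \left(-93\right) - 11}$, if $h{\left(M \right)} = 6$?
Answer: $- \frac{89482}{569} \approx -157.26$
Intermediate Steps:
$B{\left(o,m \right)} = \frac{4 + m}{-8 + o}$
$b{\left(c \right)} = 4 - \frac{c}{2}$ ($b{\left(c \right)} = \frac{1}{\frac{1}{-8 + c} \left(4 - 6\right)} = \frac{1}{\frac{1}{-8 + c} \left(-2\right)} = \frac{1}{\left(-2\right) \frac{1}{-8 + c}} = 4 - \frac{c}{2}$)
$b{\left(208 \right)} - - \frac{32582}{h{\left(-8 \right)} \left(-93\right) - 11} = \left(4 - 104\right) - - \frac{32582}{6 \left(-93\right) - 11} = \left(4 - 104\right) - - \frac{32582}{-558 - 11} = -100 - - \frac{32582}{-569} = -100 - \left(-32582\right) \left(- \frac{1}{569}\right) = -100 - \frac{32582}{569} = - \frac{89482}{569}$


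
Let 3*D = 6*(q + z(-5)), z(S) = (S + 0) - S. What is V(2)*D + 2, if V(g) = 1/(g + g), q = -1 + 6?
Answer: 9/2 ≈ 4.5000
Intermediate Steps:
z(S) = 0 (z(S) = S - S = 0)
q = 5
V(g) = 1/(2*g)
D = 10 (D = (6*(5 + 0))/3 = (6*5)/3 = (⅓)*30 = 10)
V(2)*D + 2 = ((½)/2)*10 + 2 = ((½)*(½))*10 + 2 = (¼)*10 + 2 = 5/2 + 2 = 9/2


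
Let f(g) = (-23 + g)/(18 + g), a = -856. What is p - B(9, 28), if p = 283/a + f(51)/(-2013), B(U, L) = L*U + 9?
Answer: -31071143971/118895832 ≈ -261.33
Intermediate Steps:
f(g) = (-23 + g)/(18 + g)
B(U, L) = 9 + L*U
p = -39331819/118895832 (p = 283/(-856) + ((-23 + 51)/(18 + 51))/(-2013) = 283*(-1/856) + (28/69)*(-1/2013) = -283/856 + ((1/69)*28)*(-1/2013) = -283/856 + (28/69)*(-1/2013) = -283/856 - 28/138897 = -39331819/118895832 ≈ -0.33081)
p - B(9, 28) = -39331819/118895832 - (9 + 28*9) = -39331819/118895832 - (9 + 252) = -39331819/118895832 - 1*261 = -39331819/118895832 - 261 = -31071143971/118895832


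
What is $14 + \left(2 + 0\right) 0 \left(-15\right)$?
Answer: $14$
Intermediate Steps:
$14 + \left(2 + 0\right) 0 \left(-15\right) = 14 + 2 \cdot 0 \left(-15\right) = 14 + 0 \left(-15\right) = 14 + 0 = 14$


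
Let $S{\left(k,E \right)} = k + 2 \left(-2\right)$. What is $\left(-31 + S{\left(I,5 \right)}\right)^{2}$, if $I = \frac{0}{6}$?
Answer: $1225$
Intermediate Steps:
$I = 0$ ($I = 0 \cdot \frac{1}{6} = 0$)
$S{\left(k,E \right)} = -4 + k$ ($S{\left(k,E \right)} = k - 4 = -4 + k$)
$\left(-31 + S{\left(I,5 \right)}\right)^{2} = \left(-31 + \left(-4 + 0\right)\right)^{2} = \left(-31 - 4\right)^{2} = \left(-35\right)^{2} = 1225$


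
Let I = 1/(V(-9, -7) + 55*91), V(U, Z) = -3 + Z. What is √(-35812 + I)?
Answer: I*√99278921145/1665 ≈ 189.24*I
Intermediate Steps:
I = 1/4995 (I = 1/((-3 - 7) + 55*91) = 1/(-10 + 5005) = 1/4995 ≈ 0.00020020)
√(-35812 + I) = √(-35812 + 1/4995) = √(-178880939/4995) = I*√99278921145/1665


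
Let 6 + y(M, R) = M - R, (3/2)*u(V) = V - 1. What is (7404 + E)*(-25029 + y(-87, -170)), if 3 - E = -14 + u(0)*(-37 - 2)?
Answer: -184520040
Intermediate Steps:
u(V) = -⅔ + 2*V/3 (u(V) = 2*(V - 1)/3 = 2*(-1 + V)/3 = -⅔ + 2*V/3)
E = -9 (E = 3 - (-14 + (-⅔ + (⅔)*0)*(-37 - 2)) = 3 - (-14 + (-⅔ + 0)*(-39)) = 3 - (-14 - ⅔*(-39)) = 3 - (-14 + 26) = 3 - 1*12 = 3 - 12 = -9)
y(M, R) = -6 + M - R (y(M, R) = -6 + (M - R) = -6 + M - R)
(7404 + E)*(-25029 + y(-87, -170)) = (7404 - 9)*(-25029 + (-6 - 87 - 1*(-170))) = 7395*(-25029 + (-6 - 87 + 170)) = 7395*(-25029 + 77) = 7395*(-24952) = -184520040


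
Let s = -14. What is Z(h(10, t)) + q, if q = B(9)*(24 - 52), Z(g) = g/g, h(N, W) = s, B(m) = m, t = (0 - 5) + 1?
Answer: -251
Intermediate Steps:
t = -4 (t = -5 + 1 = -4)
h(N, W) = -14
Z(g) = 1
q = -252 (q = 9*(24 - 52) = 9*(-28) = -252)
Z(h(10, t)) + q = 1 - 252 = -251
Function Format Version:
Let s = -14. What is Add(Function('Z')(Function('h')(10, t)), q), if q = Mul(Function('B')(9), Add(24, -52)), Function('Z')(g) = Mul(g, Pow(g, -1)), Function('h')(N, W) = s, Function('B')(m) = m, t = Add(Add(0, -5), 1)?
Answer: -251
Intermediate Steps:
t = -4 (t = Add(-5, 1) = -4)
Function('h')(N, W) = -14
Function('Z')(g) = 1
q = -252 (q = Mul(9, Add(24, -52)) = Mul(9, -28) = -252)
Add(Function('Z')(Function('h')(10, t)), q) = Add(1, -252) = -251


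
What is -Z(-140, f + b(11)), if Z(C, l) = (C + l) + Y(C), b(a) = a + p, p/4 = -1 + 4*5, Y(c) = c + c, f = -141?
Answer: 474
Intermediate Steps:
Y(c) = 2*c
p = 76 (p = 4*(-1 + 4*5) = 4*(-1 + 20) = 4*19 = 76)
b(a) = 76 + a (b(a) = a + 76 = 76 + a)
Z(C, l) = l + 3*C (Z(C, l) = (C + l) + 2*C = l + 3*C)
-Z(-140, f + b(11)) = -((-141 + (76 + 11)) + 3*(-140)) = -((-141 + 87) - 420) = -(-54 - 420) = -1*(-474) = 474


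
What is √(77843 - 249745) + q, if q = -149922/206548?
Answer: -74961/103274 + I*√171902 ≈ -0.72585 + 414.61*I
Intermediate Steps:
q = -74961/103274 (q = -149922*1/206548 = -74961/103274 ≈ -0.72585)
√(77843 - 249745) + q = √(77843 - 249745) - 74961/103274 = √(-171902) - 74961/103274 = I*√171902 - 74961/103274 = -74961/103274 + I*√171902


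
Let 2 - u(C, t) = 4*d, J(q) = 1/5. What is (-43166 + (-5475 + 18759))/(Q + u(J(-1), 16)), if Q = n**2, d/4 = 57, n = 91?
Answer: -29882/7371 ≈ -4.0540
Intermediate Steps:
J(q) = 1/5
d = 228 (d = 4*57 = 228)
u(C, t) = -910 (u(C, t) = 2 - 4*228 = 2 - 1*912 = 2 - 912 = -910)
Q = 8281 (Q = 91**2 = 8281)
(-43166 + (-5475 + 18759))/(Q + u(J(-1), 16)) = (-43166 + (-5475 + 18759))/(8281 - 910) = (-43166 + 13284)/7371 = -29882*1/7371 = -29882/7371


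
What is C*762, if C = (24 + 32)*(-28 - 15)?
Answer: -1834896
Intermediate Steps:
C = -2408 (C = 56*(-43) = -2408)
C*762 = -2408*762 = -1834896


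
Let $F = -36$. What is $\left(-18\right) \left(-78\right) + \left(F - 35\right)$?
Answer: $1333$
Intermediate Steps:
$\left(-18\right) \left(-78\right) + \left(F - 35\right) = \left(-18\right) \left(-78\right) - 71 = 1404 - 71 = 1333$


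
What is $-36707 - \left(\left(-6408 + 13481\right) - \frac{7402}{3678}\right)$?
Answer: $- \frac{80507719}{1839} \approx -43778.0$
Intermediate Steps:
$-36707 - \left(\left(-6408 + 13481\right) - \frac{7402}{3678}\right) = -36707 - \left(7073 - \frac{3701}{1839}\right) = -36707 - \frac{13003546}{1839} = - \frac{80507719}{1839}$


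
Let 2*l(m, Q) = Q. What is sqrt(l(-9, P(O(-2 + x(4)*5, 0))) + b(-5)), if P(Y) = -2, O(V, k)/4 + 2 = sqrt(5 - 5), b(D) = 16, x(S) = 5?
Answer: sqrt(15) ≈ 3.8730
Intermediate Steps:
O(V, k) = -8 (O(V, k) = -8 + 4*sqrt(5 - 5) = -8 + 4*sqrt(0) = -8 + 4*0 = -8 + 0 = -8)
l(m, Q) = Q/2
sqrt(l(-9, P(O(-2 + x(4)*5, 0))) + b(-5)) = sqrt((1/2)*(-2) + 16) = sqrt(-1 + 16) = sqrt(15)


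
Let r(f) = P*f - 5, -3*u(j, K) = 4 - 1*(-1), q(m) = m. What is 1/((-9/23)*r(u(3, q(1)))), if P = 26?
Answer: 23/435 ≈ 0.052874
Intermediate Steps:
u(j, K) = -5/3 (u(j, K) = -(4 - 1*(-1))/3 = -(4 + 1)/3 = -⅓*5 = -5/3)
r(f) = -5 + 26*f (r(f) = 26*f - 5 = -5 + 26*f)
1/((-9/23)*r(u(3, q(1)))) = 1/((-9/23)*(-5 + 26*(-5/3))) = 1/((-9*1/23)*(-5 - 130/3)) = 1/(-9/23*(-145/3)) = 1/(435/23) = 23/435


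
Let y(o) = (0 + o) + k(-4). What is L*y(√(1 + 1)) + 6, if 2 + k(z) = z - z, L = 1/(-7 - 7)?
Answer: 43/7 - √2/14 ≈ 6.0418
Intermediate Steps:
L = -1/14 (L = 1/(-14) = -1/14 ≈ -0.071429)
k(z) = -2 (k(z) = -2 + (z - z) = -2 + 0 = -2)
y(o) = -2 + o (y(o) = (0 + o) - 2 = o - 2 = -2 + o)
L*y(√(1 + 1)) + 6 = -(-2 + √(1 + 1))/14 + 6 = -(-2 + √2)/14 + 6 = (⅐ - √2/14) + 6 = 43/7 - √2/14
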